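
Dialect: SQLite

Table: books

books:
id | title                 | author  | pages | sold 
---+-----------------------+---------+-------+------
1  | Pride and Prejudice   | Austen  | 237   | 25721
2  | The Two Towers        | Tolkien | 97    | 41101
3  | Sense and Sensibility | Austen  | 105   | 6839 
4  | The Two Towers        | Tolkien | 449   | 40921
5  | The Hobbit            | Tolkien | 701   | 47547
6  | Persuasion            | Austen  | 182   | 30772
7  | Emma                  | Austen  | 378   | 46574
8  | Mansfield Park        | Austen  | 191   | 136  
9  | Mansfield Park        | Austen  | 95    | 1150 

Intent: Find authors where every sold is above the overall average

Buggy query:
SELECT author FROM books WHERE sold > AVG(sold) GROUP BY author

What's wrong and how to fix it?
Bug: WHERE evaluates per row before aggregation, so AVG() is unavailable

Fix: Use a subquery for AVG and a HAVING MIN(...) filter so the condition holds for every row in the group

Corrected query:
SELECT author FROM books GROUP BY author HAVING MIN(sold) > (SELECT AVG(sold) FROM books)

Result:
author 
-------
Tolkien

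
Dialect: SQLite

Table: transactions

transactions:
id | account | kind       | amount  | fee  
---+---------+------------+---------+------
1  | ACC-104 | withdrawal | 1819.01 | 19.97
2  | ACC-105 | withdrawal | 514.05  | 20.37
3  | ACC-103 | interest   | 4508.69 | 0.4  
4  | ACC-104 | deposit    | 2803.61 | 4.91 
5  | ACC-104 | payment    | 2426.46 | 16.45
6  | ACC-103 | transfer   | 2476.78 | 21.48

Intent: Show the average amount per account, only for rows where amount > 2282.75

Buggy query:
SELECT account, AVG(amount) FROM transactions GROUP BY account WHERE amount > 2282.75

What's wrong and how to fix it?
Bug: Row-level WHERE must come before GROUP BY in the clause order

Fix: Place WHERE between FROM and GROUP BY

Corrected query:
SELECT account, AVG(amount) FROM transactions WHERE amount > 2282.75 GROUP BY account

Result:
account | AVG(amount)
--------+------------
ACC-103 | 3492.735   
ACC-104 | 2615.035   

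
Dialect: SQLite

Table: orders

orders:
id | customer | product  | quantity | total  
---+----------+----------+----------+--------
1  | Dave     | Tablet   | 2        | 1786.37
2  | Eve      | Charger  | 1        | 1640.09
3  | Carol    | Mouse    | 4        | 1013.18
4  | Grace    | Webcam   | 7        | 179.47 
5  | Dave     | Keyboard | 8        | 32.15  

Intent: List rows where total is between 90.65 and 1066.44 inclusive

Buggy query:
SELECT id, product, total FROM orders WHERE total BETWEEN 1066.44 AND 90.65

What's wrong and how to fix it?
Bug: The bounds are reversed; BETWEEN a AND b requires a <= b to match anything

Fix: Write BETWEEN 90.65 AND 1066.44

Corrected query:
SELECT id, product, total FROM orders WHERE total BETWEEN 90.65 AND 1066.44

Result:
id | product | total  
---+---------+--------
3  | Mouse   | 1013.18
4  | Webcam  | 179.47 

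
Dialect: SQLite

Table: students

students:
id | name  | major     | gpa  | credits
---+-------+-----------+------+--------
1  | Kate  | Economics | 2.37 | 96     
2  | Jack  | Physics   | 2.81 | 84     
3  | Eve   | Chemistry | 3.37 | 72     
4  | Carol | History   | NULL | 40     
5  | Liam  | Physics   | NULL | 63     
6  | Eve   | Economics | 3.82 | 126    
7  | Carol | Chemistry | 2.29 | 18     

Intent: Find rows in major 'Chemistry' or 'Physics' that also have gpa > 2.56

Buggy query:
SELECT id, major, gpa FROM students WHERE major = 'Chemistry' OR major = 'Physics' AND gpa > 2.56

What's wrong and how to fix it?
Bug: Without parentheses, AND is evaluated before OR, so the gpa filter only applies to the 'Physics' branch

Fix: Add parentheses around the OR so the AND applies to both alternatives

Corrected query:
SELECT id, major, gpa FROM students WHERE (major = 'Chemistry' OR major = 'Physics') AND gpa > 2.56

Result:
id | major     | gpa 
---+-----------+-----
2  | Physics   | 2.81
3  | Chemistry | 3.37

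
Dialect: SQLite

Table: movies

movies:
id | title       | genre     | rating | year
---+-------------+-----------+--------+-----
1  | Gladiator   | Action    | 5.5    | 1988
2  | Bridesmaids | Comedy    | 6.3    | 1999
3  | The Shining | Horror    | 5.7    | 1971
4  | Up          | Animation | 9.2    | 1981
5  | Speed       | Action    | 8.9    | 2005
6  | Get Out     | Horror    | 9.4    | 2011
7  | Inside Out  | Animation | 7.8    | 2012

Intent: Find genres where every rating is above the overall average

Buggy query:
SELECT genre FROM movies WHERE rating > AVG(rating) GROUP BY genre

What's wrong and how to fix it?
Bug: AVG() is an aggregate; it can't sit directly in WHERE

Fix: Compute the overall average in a scalar subquery and compare each group's MIN against it in HAVING

Corrected query:
SELECT genre FROM movies GROUP BY genre HAVING MIN(rating) > (SELECT AVG(rating) FROM movies)

Result:
genre    
---------
Animation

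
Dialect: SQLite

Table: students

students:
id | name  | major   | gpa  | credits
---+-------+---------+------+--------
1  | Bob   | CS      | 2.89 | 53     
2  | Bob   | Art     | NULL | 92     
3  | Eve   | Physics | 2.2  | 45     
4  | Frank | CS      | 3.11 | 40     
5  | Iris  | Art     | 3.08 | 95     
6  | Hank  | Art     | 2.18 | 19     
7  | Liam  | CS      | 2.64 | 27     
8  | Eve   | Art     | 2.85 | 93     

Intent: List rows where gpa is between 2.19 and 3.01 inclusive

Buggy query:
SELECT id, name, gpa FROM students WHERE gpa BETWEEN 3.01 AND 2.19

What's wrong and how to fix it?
Bug: The bounds are reversed; BETWEEN a AND b requires a <= b to match anything

Fix: Write BETWEEN 2.19 AND 3.01

Corrected query:
SELECT id, name, gpa FROM students WHERE gpa BETWEEN 2.19 AND 3.01

Result:
id | name | gpa 
---+------+-----
1  | Bob  | 2.89
3  | Eve  | 2.2 
7  | Liam | 2.64
8  | Eve  | 2.85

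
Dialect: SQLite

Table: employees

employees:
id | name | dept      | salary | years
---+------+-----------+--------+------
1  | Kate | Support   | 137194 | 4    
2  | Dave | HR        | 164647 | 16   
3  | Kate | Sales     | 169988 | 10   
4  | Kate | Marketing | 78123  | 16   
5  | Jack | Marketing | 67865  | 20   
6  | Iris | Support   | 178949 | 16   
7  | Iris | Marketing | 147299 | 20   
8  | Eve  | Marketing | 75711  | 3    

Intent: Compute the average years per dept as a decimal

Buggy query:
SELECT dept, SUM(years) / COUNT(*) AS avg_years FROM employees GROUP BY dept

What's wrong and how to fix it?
Bug: Both operands are integers, so '/' performs integer division and truncates

Fix: Cast one side to REAL so the division keeps the fractional part

Corrected query:
SELECT dept, SUM(years) * 1.0 / COUNT(*) AS avg_years FROM employees GROUP BY dept

Result:
dept      | avg_years
----------+----------
HR        | 16       
Marketing | 14.75    
Sales     | 10       
Support   | 10       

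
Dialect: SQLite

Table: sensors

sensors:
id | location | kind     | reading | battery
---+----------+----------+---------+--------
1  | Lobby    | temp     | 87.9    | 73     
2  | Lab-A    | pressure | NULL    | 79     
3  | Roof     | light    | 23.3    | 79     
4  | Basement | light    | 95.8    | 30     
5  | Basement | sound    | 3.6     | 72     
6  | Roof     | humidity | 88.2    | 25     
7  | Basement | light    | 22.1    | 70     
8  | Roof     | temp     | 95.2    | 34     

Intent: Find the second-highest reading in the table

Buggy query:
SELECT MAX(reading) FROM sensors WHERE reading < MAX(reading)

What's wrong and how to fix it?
Bug: MAX(reading) on the right of the comparison is an aggregate-in-WHERE error

Fix: Compute the overall MAX in a subquery, then take MAX of rows below it

Corrected query:
SELECT MAX(reading) FROM sensors WHERE reading < (SELECT MAX(reading) FROM sensors)

Result:
MAX(reading)
------------
95.2        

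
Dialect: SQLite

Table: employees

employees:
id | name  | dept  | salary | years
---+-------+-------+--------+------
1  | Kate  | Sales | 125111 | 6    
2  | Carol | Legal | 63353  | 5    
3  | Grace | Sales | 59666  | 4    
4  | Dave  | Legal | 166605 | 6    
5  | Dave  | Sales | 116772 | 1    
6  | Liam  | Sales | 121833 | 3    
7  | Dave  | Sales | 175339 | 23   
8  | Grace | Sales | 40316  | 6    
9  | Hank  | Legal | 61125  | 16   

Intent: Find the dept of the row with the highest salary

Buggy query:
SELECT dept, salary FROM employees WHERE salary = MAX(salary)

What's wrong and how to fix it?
Bug: MAX(salary) is an aggregate and cannot be used directly in WHERE

Fix: Use a subquery: WHERE salary = (SELECT MAX(salary) FROM employees)

Corrected query:
SELECT dept, salary FROM employees WHERE salary = (SELECT MAX(salary) FROM employees)

Result:
dept  | salary
------+-------
Sales | 175339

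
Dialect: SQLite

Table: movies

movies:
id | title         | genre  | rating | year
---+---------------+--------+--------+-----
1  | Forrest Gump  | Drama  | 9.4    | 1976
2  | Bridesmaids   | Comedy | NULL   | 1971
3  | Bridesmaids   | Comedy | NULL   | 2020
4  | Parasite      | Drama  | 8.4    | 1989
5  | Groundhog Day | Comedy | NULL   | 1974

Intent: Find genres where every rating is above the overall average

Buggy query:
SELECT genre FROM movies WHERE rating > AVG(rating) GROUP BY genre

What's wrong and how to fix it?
Bug: AVG() is an aggregate; it can't sit directly in WHERE

Fix: Compute the overall average in a scalar subquery and compare each group's MIN against it in HAVING

Corrected query:
SELECT genre FROM movies GROUP BY genre HAVING MIN(rating) > (SELECT AVG(rating) FROM movies)

Result:
(no rows)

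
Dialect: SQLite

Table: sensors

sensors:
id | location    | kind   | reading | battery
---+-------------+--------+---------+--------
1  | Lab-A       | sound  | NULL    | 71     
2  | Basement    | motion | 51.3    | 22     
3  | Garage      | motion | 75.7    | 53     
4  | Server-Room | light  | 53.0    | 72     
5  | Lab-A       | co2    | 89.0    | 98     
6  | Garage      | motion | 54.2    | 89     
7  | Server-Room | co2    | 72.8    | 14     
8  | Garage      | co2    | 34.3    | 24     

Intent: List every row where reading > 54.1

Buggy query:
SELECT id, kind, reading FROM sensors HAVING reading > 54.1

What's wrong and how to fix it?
Bug: HAVING filters the output of aggregation, but this query has no GROUP BY and no aggregate functions, so SQLite rejects it (HAVING clause on a non-aggregate query); the condition here is per row

Fix: Replace HAVING with WHERE since the condition applies to individual rows

Corrected query:
SELECT id, kind, reading FROM sensors WHERE reading > 54.1

Result:
id | kind   | reading
---+--------+--------
3  | motion | 75.7   
5  | co2    | 89     
6  | motion | 54.2   
7  | co2    | 72.8   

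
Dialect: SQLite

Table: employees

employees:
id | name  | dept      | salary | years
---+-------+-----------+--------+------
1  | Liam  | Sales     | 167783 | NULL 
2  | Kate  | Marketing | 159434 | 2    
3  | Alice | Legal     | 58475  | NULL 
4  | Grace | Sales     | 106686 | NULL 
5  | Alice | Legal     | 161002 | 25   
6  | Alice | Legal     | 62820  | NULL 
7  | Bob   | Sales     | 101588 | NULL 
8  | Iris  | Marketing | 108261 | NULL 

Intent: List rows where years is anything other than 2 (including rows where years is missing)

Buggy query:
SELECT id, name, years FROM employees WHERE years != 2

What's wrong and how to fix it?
Bug: 'years != 2' is unknown when years is NULL, so NULL rows are silently excluded

Fix: Handle NULL separately with IS NULL alongside the inequality

Corrected query:
SELECT id, name, years FROM employees WHERE years != 2 OR years IS NULL

Result:
id | name  | years
---+-------+------
1  | Liam  | NULL 
3  | Alice | NULL 
4  | Grace | NULL 
5  | Alice | 25   
6  | Alice | NULL 
7  | Bob   | NULL 
8  | Iris  | NULL 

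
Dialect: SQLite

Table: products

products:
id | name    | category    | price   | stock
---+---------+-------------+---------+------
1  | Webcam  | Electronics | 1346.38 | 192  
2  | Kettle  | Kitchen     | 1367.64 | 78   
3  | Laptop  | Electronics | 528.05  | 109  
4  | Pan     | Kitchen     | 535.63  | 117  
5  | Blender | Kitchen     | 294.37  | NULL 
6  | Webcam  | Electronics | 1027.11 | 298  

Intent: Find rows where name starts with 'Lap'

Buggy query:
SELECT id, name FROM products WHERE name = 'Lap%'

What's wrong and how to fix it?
Bug: Wildcards only work with LIKE; '=' treats '%' as a literal character

Fix: Use LIKE for wildcard pattern matching

Corrected query:
SELECT id, name FROM products WHERE name LIKE 'Lap%'

Result:
id | name  
---+-------
3  | Laptop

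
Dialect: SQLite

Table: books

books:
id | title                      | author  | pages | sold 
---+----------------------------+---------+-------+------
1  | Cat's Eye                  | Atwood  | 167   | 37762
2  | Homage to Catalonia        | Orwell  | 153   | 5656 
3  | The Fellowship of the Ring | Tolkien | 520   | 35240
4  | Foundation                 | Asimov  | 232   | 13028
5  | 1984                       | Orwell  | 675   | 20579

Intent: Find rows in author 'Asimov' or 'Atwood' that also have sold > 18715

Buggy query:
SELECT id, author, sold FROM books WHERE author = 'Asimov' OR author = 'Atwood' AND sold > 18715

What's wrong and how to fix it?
Bug: AND binds tighter than OR, so this parses as author = 'Asimov' OR (author = 'Atwood' AND sold > 18715)

Fix: Add parentheses around the OR so the AND applies to both alternatives

Corrected query:
SELECT id, author, sold FROM books WHERE (author = 'Asimov' OR author = 'Atwood') AND sold > 18715

Result:
id | author | sold 
---+--------+------
1  | Atwood | 37762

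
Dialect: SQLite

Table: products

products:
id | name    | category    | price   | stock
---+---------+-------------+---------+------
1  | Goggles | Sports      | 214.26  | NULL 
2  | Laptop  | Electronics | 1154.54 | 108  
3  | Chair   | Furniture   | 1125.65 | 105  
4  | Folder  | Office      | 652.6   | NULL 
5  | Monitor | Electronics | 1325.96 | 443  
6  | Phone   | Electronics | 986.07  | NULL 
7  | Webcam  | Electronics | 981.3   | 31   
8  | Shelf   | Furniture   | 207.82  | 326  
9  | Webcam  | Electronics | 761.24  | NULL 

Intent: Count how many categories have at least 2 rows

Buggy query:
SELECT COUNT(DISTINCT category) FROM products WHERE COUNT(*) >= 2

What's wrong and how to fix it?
Bug: WHERE filters individual rows, not groups, so a group-level COUNT is invalid there

Fix: Use a subquery that GROUPs and filters with HAVING, then count its rows

Corrected query:
SELECT COUNT(*) FROM (SELECT category FROM products GROUP BY category HAVING COUNT(*) >= 2)

Result:
COUNT(*)
--------
2       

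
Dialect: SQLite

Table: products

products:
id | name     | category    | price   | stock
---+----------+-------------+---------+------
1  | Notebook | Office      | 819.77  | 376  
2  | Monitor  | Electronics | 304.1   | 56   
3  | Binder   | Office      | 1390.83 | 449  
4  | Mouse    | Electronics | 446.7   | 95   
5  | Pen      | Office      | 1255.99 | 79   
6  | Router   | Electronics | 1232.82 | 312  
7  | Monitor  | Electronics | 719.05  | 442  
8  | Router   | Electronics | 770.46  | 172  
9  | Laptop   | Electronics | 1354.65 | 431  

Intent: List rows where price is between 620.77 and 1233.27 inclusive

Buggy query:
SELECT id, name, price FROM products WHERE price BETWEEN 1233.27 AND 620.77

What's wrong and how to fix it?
Bug: BETWEEN expects the lower bound first; with 1233.27 AND 620.77 the range is empty

Fix: Write BETWEEN 620.77 AND 1233.27

Corrected query:
SELECT id, name, price FROM products WHERE price BETWEEN 620.77 AND 1233.27

Result:
id | name     | price  
---+----------+--------
1  | Notebook | 819.77 
6  | Router   | 1232.82
7  | Monitor  | 719.05 
8  | Router   | 770.46 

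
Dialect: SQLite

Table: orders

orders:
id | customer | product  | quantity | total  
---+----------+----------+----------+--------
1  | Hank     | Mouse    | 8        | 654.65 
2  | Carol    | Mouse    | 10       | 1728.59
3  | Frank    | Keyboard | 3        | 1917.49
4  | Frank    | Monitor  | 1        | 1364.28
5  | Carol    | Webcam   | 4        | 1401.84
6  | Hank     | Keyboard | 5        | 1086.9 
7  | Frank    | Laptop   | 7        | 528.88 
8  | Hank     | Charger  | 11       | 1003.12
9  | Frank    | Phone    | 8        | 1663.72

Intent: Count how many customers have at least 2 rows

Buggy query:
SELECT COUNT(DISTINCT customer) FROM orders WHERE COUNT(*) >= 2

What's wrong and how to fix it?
Bug: COUNT(*) cannot appear in WHERE; the per-group count doesn't exist yet

Fix: Group first with HAVING COUNT(*) >= 2, then COUNT the resulting groups

Corrected query:
SELECT COUNT(*) FROM (SELECT customer FROM orders GROUP BY customer HAVING COUNT(*) >= 2)

Result:
COUNT(*)
--------
3       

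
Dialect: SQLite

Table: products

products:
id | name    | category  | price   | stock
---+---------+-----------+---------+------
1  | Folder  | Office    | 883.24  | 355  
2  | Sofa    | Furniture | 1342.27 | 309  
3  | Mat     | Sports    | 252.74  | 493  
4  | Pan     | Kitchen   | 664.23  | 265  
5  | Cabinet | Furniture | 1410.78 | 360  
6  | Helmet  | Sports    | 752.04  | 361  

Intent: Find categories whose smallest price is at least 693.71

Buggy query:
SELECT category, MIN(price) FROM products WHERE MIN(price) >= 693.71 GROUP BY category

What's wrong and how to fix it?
Bug: Aggregates like MIN are computed per group after WHERE runs

Fix: Replace WHERE with HAVING after the GROUP BY

Corrected query:
SELECT category, MIN(price) FROM products GROUP BY category HAVING MIN(price) >= 693.71

Result:
category  | MIN(price)
----------+-----------
Furniture | 1342.27   
Office    | 883.24    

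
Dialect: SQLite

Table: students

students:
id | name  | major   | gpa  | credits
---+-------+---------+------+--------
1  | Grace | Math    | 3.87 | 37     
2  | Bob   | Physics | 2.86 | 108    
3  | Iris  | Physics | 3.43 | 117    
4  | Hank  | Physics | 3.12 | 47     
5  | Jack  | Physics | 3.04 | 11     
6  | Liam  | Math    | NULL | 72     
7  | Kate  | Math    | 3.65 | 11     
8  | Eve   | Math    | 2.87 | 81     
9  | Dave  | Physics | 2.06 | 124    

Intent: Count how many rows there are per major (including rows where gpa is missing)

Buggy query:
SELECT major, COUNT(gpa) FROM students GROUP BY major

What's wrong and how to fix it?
Bug: COUNT(column) counts non-NULL values only; rows with NULL gpa aren't counted

Fix: Use COUNT(*) to count all rows regardless of NULL

Corrected query:
SELECT major, COUNT(*) FROM students GROUP BY major

Result:
major   | COUNT(*)
--------+---------
Math    | 4       
Physics | 5       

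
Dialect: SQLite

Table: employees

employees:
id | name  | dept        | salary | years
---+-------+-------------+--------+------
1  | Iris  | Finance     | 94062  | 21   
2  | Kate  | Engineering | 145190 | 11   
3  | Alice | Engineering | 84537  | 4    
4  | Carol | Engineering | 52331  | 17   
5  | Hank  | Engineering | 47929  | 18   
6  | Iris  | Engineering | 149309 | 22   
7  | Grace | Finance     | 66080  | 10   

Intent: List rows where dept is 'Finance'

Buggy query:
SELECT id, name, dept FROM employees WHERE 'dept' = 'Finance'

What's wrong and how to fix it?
Bug: Single quotes denote string literals in SQL; the column name is being compared as a constant string

Fix: Reference the column as dept without single quotes

Corrected query:
SELECT id, name, dept FROM employees WHERE dept = 'Finance'

Result:
id | name  | dept   
---+-------+--------
1  | Iris  | Finance
7  | Grace | Finance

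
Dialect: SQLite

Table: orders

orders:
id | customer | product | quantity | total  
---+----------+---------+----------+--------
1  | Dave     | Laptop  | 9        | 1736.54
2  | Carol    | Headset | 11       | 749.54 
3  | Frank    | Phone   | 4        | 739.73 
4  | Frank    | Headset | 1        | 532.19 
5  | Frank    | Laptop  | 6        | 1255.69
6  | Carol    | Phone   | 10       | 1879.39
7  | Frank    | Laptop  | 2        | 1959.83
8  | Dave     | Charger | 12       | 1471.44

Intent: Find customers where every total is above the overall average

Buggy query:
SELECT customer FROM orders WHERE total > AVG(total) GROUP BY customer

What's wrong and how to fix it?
Bug: WHERE evaluates per row before aggregation, so AVG() is unavailable

Fix: Compute the overall average in a scalar subquery and compare each group's MIN against it in HAVING

Corrected query:
SELECT customer FROM orders GROUP BY customer HAVING MIN(total) > (SELECT AVG(total) FROM orders)

Result:
customer
--------
Dave    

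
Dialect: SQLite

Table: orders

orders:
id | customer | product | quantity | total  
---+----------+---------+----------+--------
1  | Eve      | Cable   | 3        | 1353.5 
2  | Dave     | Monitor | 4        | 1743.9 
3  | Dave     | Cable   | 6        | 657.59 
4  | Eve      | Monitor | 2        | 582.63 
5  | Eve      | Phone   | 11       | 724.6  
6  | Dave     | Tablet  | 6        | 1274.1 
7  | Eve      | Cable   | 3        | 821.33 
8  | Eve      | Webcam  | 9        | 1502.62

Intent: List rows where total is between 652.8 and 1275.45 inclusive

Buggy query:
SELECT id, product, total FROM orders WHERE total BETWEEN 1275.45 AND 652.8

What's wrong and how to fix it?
Bug: BETWEEN expects the lower bound first; with 1275.45 AND 652.8 the range is empty

Fix: Swap the bounds so the smaller value comes first

Corrected query:
SELECT id, product, total FROM orders WHERE total BETWEEN 652.8 AND 1275.45

Result:
id | product | total 
---+---------+-------
3  | Cable   | 657.59
5  | Phone   | 724.6 
6  | Tablet  | 1274.1
7  | Cable   | 821.33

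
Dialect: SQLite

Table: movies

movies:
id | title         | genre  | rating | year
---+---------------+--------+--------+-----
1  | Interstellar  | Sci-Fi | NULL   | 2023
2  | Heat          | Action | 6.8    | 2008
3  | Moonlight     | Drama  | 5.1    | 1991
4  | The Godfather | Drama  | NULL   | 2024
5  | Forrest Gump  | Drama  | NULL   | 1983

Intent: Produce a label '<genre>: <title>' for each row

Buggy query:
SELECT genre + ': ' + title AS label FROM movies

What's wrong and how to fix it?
Bug: SQLite uses || for string concatenation; + coerces text to numbers (yielding 0)

Fix: Use the || operator for string concatenation

Corrected query:
SELECT genre || ': ' || title AS label FROM movies

Result:
label               
--------------------
Sci-Fi: Interstellar
Action: Heat        
Drama: Moonlight    
Drama: The Godfather
Drama: Forrest Gump 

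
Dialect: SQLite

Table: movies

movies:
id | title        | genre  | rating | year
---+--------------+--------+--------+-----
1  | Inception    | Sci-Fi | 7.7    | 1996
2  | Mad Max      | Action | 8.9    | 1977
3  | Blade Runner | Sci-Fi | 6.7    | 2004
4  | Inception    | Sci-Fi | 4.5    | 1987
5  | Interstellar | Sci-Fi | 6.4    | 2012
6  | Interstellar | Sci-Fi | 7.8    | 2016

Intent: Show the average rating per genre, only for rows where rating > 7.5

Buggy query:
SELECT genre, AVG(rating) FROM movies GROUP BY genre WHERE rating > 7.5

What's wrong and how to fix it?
Bug: WHERE cannot follow GROUP BY

Fix: Move the WHERE clause before GROUP BY

Corrected query:
SELECT genre, AVG(rating) FROM movies WHERE rating > 7.5 GROUP BY genre

Result:
genre  | AVG(rating)
-------+------------
Action | 8.9        
Sci-Fi | 7.75       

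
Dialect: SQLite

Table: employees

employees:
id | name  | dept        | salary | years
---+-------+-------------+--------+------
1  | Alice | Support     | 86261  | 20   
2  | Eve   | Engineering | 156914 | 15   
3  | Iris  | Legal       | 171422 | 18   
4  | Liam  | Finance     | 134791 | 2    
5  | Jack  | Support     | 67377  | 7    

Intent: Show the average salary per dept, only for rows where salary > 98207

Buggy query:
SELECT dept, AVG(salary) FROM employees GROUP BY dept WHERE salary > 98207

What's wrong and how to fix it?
Bug: WHERE cannot follow GROUP BY

Fix: Place WHERE between FROM and GROUP BY

Corrected query:
SELECT dept, AVG(salary) FROM employees WHERE salary > 98207 GROUP BY dept

Result:
dept        | AVG(salary)
------------+------------
Engineering | 156914     
Finance     | 134791     
Legal       | 171422     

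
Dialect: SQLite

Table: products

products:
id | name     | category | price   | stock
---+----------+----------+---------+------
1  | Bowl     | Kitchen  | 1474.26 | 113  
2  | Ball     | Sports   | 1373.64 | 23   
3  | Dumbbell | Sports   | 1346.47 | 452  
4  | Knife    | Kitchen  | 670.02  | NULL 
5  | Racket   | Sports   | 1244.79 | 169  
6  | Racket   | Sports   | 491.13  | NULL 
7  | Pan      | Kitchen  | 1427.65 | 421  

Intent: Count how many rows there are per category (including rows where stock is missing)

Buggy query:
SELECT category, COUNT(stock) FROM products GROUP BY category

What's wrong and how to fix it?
Bug: COUNT(column) counts non-NULL values only; rows with NULL stock aren't counted

Fix: Replace COUNT(stock) with COUNT(*)

Corrected query:
SELECT category, COUNT(*) FROM products GROUP BY category

Result:
category | COUNT(*)
---------+---------
Kitchen  | 3       
Sports   | 4       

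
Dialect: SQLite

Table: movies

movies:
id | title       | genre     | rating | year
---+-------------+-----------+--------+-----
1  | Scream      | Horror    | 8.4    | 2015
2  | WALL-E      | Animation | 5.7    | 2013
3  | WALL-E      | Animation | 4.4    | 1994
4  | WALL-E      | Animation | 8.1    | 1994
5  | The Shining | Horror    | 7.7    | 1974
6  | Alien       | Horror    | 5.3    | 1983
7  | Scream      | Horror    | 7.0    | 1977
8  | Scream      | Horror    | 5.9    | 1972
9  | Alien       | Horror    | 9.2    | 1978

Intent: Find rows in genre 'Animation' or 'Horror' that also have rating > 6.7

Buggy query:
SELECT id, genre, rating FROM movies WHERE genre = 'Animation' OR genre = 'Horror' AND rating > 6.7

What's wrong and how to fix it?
Bug: AND binds tighter than OR, so this parses as genre = 'Animation' OR (genre = 'Horror' AND rating > 6.7)

Fix: Group the OR with parentheses (or use IN), then AND the threshold

Corrected query:
SELECT id, genre, rating FROM movies WHERE (genre = 'Animation' OR genre = 'Horror') AND rating > 6.7

Result:
id | genre     | rating
---+-----------+-------
1  | Horror    | 8.4   
4  | Animation | 8.1   
5  | Horror    | 7.7   
7  | Horror    | 7     
9  | Horror    | 9.2   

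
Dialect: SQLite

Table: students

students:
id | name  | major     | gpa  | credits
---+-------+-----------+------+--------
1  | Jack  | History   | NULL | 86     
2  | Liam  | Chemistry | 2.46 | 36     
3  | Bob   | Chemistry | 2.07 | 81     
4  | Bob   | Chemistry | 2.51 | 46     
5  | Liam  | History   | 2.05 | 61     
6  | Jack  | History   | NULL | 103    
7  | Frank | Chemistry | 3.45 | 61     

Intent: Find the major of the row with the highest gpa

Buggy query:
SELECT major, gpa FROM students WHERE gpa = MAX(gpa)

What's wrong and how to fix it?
Bug: WHERE is evaluated per row; an aggregate over the whole table isn't defined there

Fix: Use a subquery: WHERE gpa = (SELECT MAX(gpa) FROM students)

Corrected query:
SELECT major, gpa FROM students WHERE gpa = (SELECT MAX(gpa) FROM students)

Result:
major     | gpa 
----------+-----
Chemistry | 3.45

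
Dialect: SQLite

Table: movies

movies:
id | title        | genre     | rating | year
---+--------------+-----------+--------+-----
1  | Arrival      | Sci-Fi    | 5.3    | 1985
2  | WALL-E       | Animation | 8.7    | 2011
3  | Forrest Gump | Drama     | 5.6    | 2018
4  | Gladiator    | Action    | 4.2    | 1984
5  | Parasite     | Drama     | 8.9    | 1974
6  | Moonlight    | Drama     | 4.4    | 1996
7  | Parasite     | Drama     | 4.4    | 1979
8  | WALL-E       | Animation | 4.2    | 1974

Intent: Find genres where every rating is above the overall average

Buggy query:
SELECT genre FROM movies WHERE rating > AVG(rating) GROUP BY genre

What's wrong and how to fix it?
Bug: AVG() is an aggregate; it can't sit directly in WHERE

Fix: Use a subquery for AVG and a HAVING MIN(...) filter so the condition holds for every row in the group

Corrected query:
SELECT genre FROM movies GROUP BY genre HAVING MIN(rating) > (SELECT AVG(rating) FROM movies)

Result:
(no rows)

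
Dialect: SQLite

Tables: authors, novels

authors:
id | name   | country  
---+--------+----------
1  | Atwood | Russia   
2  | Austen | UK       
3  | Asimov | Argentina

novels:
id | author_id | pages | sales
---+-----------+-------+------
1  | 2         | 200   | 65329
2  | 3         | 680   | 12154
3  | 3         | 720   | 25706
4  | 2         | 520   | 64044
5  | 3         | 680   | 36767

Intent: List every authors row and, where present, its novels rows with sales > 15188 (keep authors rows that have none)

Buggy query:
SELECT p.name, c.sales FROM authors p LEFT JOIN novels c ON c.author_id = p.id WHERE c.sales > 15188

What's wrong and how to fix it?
Bug: Filtering c.sales in WHERE discards the NULL rows produced by LEFT JOIN, turning it into an inner join

Fix: Move the right-table condition into the ON clause so unmatched parents are kept

Corrected query:
SELECT p.name, c.sales FROM authors p LEFT JOIN novels c ON c.author_id = p.id AND c.sales > 15188

Result:
name   | sales
-------+------
Atwood | NULL 
Austen | 64044
Austen | 65329
Asimov | 25706
Asimov | 36767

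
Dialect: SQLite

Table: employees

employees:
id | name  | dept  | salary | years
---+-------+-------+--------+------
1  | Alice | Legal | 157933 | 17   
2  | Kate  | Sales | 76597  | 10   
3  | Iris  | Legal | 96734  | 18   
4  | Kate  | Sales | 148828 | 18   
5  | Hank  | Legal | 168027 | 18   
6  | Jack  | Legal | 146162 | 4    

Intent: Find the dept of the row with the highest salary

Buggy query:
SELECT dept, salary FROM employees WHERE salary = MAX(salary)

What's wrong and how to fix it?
Bug: MAX(salary) is an aggregate and cannot be used directly in WHERE

Fix: Wrap MAX in a scalar subquery so WHERE compares against a single value

Corrected query:
SELECT dept, salary FROM employees WHERE salary = (SELECT MAX(salary) FROM employees)

Result:
dept  | salary
------+-------
Legal | 168027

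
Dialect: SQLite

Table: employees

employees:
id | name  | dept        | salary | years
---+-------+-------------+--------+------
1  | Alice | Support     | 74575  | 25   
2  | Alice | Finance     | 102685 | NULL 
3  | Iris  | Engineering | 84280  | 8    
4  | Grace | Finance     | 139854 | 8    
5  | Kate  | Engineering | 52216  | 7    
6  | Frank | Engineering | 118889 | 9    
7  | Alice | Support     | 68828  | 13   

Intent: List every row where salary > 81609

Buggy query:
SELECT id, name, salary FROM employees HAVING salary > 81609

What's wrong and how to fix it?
Bug: This is a non-aggregate query (no GROUP BY, no aggregates), so in SQLite the HAVING clause is invalid here; a row-level condition belongs in WHERE

Fix: Replace HAVING with WHERE since the condition applies to individual rows

Corrected query:
SELECT id, name, salary FROM employees WHERE salary > 81609

Result:
id | name  | salary
---+-------+-------
2  | Alice | 102685
3  | Iris  | 84280 
4  | Grace | 139854
6  | Frank | 118889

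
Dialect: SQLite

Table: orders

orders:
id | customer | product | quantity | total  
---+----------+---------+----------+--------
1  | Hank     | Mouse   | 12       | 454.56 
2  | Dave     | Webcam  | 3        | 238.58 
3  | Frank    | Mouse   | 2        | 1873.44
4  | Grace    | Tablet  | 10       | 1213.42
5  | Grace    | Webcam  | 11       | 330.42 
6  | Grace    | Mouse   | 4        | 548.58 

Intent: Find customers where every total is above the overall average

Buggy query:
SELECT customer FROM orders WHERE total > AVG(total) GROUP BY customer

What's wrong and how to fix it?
Bug: WHERE evaluates per row before aggregation, so AVG() is unavailable

Fix: Use a subquery for AVG and a HAVING MIN(...) filter so the condition holds for every row in the group

Corrected query:
SELECT customer FROM orders GROUP BY customer HAVING MIN(total) > (SELECT AVG(total) FROM orders)

Result:
customer
--------
Frank   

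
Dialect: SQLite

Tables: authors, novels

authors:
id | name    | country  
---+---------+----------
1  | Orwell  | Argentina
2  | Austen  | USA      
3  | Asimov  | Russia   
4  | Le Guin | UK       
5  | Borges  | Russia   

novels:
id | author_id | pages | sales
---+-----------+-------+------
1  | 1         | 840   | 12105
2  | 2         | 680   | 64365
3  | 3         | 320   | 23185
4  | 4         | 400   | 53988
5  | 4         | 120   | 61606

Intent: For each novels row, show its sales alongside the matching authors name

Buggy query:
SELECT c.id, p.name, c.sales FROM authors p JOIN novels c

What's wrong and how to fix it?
Bug: Missing join condition: each novels row is matched to all authors rows instead of just its own

Fix: Specify the join condition linking the foreign key to the parent id

Corrected query:
SELECT c.id, p.name, c.sales FROM authors p JOIN novels c ON c.author_id = p.id

Result:
id | name    | sales
---+---------+------
1  | Orwell  | 12105
2  | Austen  | 64365
3  | Asimov  | 23185
4  | Le Guin | 53988
5  | Le Guin | 61606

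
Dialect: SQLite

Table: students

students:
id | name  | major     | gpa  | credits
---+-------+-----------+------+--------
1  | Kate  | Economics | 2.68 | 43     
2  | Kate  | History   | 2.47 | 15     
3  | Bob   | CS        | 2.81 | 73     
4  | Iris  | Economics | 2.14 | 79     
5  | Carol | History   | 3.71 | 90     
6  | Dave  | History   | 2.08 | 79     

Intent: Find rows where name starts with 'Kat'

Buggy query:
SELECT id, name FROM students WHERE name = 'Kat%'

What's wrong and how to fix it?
Bug: '=' compares the literal string including the % character; pattern matching needs LIKE

Fix: Replace '=' with LIKE so 'Kat%' is treated as a pattern

Corrected query:
SELECT id, name FROM students WHERE name LIKE 'Kat%'

Result:
id | name
---+-----
1  | Kate
2  | Kate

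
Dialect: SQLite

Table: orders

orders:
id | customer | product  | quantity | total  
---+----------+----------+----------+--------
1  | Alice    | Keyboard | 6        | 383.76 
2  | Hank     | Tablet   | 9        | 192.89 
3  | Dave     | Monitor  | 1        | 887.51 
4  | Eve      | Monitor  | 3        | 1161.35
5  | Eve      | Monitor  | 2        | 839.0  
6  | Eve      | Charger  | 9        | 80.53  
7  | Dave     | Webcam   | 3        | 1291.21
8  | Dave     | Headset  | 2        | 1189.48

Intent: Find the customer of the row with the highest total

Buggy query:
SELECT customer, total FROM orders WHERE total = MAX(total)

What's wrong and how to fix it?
Bug: MAX(total) is an aggregate and cannot be used directly in WHERE

Fix: Wrap MAX in a scalar subquery so WHERE compares against a single value

Corrected query:
SELECT customer, total FROM orders WHERE total = (SELECT MAX(total) FROM orders)

Result:
customer | total  
---------+--------
Dave     | 1291.21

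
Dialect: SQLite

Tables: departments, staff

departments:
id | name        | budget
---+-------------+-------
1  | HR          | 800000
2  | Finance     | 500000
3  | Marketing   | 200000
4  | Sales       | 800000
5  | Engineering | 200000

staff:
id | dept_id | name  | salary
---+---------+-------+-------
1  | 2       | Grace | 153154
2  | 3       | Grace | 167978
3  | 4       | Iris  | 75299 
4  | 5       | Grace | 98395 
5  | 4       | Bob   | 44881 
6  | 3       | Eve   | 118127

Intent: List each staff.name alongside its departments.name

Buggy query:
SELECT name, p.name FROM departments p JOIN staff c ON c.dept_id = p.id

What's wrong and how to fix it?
Bug: 'name' exists in both joined tables, so the database can't tell which one is meant

Fix: Qualify the column with its table alias (c.name)

Corrected query:
SELECT c.name, p.name FROM departments p JOIN staff c ON c.dept_id = p.id

Result:
name  | name       
------+------------
Grace | Finance    
Grace | Marketing  
Iris  | Sales      
Grace | Engineering
Bob   | Sales      
Eve   | Marketing  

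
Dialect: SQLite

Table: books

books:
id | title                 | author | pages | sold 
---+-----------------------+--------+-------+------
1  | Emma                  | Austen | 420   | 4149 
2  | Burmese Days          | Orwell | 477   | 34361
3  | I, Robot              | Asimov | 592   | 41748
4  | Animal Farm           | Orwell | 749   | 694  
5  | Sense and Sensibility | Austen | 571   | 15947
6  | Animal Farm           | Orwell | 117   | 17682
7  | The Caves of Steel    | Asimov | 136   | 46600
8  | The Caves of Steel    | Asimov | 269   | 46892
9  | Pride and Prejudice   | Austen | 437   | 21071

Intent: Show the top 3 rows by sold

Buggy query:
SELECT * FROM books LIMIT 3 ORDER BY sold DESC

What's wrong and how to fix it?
Bug: ORDER BY cannot follow LIMIT; LIMIT is the final clause

Fix: Swap the clauses: ORDER BY first, then LIMIT

Corrected query:
SELECT * FROM books ORDER BY sold DESC LIMIT 3

Result:
id | title              | author | pages | sold 
---+--------------------+--------+-------+------
8  | The Caves of Steel | Asimov | 269   | 46892
7  | The Caves of Steel | Asimov | 136   | 46600
3  | I, Robot           | Asimov | 592   | 41748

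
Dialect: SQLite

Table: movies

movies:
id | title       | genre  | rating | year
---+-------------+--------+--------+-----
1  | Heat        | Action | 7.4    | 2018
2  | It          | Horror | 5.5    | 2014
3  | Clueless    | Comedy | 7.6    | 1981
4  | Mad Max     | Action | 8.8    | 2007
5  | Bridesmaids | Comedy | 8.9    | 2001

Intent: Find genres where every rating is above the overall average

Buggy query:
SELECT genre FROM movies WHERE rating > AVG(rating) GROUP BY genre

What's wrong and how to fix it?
Bug: WHERE evaluates per row before aggregation, so AVG() is unavailable

Fix: Compute the overall average in a scalar subquery and compare each group's MIN against it in HAVING

Corrected query:
SELECT genre FROM movies GROUP BY genre HAVING MIN(rating) > (SELECT AVG(rating) FROM movies)

Result:
(no rows)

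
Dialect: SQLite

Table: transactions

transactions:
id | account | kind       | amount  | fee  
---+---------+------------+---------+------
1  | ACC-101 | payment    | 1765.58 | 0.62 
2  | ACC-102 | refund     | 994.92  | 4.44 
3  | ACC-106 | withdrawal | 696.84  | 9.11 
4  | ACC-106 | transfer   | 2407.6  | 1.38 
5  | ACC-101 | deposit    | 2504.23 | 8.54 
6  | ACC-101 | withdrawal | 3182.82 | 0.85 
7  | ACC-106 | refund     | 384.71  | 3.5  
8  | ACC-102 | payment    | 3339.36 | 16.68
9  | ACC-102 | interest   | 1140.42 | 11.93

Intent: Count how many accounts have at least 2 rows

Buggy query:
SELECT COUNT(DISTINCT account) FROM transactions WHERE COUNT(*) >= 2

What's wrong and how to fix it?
Bug: COUNT(*) cannot appear in WHERE; the per-group count doesn't exist yet

Fix: Group first with HAVING COUNT(*) >= 2, then COUNT the resulting groups

Corrected query:
SELECT COUNT(*) FROM (SELECT account FROM transactions GROUP BY account HAVING COUNT(*) >= 2)

Result:
COUNT(*)
--------
3       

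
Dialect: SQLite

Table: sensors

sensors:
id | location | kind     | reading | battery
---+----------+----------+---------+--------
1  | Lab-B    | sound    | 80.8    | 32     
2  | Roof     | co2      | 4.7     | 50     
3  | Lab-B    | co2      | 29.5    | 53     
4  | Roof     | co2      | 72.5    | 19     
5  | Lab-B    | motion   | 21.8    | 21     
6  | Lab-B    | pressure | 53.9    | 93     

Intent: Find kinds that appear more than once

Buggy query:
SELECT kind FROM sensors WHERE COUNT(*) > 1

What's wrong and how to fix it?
Bug: COUNT(*) is an aggregate and cannot be used in WHERE

Fix: Group first, then use HAVING for the count condition

Corrected query:
SELECT kind FROM sensors GROUP BY kind HAVING COUNT(*) > 1

Result:
kind
----
co2 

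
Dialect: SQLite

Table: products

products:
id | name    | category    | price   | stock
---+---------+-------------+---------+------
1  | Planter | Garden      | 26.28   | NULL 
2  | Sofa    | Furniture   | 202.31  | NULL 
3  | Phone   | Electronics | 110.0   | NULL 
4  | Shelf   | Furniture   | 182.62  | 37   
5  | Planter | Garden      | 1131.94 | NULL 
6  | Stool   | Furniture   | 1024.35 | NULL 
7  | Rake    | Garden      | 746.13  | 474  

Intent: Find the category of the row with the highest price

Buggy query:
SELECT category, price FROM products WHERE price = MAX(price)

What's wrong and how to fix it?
Bug: MAX(price) is an aggregate and cannot be used directly in WHERE

Fix: Wrap MAX in a scalar subquery so WHERE compares against a single value

Corrected query:
SELECT category, price FROM products WHERE price = (SELECT MAX(price) FROM products)

Result:
category | price  
---------+--------
Garden   | 1131.94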